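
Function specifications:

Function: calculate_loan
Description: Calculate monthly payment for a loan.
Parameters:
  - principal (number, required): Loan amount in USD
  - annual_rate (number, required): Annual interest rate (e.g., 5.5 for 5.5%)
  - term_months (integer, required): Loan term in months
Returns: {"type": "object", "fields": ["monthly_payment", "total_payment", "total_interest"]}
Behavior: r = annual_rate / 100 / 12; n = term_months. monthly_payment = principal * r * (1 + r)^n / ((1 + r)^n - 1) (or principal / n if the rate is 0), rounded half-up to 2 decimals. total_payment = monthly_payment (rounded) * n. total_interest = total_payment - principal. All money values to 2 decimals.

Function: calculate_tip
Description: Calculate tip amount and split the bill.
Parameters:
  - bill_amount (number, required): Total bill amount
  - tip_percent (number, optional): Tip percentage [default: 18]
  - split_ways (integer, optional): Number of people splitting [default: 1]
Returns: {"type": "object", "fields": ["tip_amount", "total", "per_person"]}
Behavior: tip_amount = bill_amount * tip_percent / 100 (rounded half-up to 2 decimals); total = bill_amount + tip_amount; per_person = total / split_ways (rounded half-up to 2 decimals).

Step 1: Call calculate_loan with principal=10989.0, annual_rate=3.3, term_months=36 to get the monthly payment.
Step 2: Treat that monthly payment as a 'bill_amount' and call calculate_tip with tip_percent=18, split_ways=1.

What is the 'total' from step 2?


Step 1: calculate_loan(principal=10989.0, annual_rate=3.3, term_months=36)
  r = 3.3 / 100 / 12 = 0.00275 (keep full precision)
  (1 + r)^36 = 1.10391629
  monthly_payment = 10989.0 * 0.00275 * 1.10391629 / (1.10391629 - 1) = 321.028332 -> 321.03
  total_payment = 321.03 * 36 = 11557.08
  total_interest = 11557.08 - 10989.00 = 568.08
  -> monthly_payment = 321.03
Step 2: calculate_tip(bill_amount=321.03, tip_percent=18, split_ways=1)
  tip_amount = 321.03 * 18/100 = 57.7854 -> 57.79
  total = 321.03 + 57.79 = 378.82
  per_person = 378.82 / 1 = 378.82 -> 378.82
  -> total = 378.82
$378.82


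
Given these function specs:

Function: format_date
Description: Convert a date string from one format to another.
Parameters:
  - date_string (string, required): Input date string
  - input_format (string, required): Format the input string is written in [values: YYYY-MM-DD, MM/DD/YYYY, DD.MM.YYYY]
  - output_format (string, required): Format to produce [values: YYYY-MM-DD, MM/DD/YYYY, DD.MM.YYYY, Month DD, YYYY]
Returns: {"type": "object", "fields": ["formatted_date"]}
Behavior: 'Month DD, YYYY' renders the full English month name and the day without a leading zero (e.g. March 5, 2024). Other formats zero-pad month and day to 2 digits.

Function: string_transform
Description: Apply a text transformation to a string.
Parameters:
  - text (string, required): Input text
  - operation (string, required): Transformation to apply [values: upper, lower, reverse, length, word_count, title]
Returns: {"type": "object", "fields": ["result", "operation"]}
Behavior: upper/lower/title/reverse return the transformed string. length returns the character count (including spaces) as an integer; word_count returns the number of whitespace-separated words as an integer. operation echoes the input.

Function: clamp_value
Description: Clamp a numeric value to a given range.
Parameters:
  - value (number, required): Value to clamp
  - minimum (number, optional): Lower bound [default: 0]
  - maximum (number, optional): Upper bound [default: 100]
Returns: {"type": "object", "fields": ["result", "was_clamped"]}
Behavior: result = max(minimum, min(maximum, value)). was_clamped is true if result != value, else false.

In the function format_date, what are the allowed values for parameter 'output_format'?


The format_date spec declares:
  - output_format (string, required): Format to produce [values: YYYY-MM-DD, MM/DD/YYYY, DD.MM.YYYY, Month DD, YYYY]
Allowed values:
YYYY-MM-DD, MM/DD/YYYY, DD.MM.YYYY, Month DD, YYYY


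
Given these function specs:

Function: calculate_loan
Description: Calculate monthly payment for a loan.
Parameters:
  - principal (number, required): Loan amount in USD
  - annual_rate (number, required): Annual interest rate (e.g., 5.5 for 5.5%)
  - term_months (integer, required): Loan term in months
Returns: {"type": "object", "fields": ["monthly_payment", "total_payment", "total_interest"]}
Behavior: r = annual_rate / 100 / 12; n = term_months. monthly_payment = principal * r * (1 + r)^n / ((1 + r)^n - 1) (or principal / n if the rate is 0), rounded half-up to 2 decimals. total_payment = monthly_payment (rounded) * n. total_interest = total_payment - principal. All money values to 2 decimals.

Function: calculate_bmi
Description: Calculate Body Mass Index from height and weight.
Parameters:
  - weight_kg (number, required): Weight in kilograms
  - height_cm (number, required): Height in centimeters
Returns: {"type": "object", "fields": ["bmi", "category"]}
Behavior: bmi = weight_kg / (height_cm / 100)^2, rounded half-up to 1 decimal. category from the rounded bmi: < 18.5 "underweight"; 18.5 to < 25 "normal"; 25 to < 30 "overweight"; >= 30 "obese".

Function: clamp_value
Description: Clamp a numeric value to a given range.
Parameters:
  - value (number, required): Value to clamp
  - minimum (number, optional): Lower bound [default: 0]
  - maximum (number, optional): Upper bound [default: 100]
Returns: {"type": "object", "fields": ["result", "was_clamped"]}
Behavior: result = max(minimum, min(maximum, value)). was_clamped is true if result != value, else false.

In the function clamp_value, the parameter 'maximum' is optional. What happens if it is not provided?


The clamp_value spec declares:
  - maximum (number, optional): Upper bound [default: 100]
It defaults to 100


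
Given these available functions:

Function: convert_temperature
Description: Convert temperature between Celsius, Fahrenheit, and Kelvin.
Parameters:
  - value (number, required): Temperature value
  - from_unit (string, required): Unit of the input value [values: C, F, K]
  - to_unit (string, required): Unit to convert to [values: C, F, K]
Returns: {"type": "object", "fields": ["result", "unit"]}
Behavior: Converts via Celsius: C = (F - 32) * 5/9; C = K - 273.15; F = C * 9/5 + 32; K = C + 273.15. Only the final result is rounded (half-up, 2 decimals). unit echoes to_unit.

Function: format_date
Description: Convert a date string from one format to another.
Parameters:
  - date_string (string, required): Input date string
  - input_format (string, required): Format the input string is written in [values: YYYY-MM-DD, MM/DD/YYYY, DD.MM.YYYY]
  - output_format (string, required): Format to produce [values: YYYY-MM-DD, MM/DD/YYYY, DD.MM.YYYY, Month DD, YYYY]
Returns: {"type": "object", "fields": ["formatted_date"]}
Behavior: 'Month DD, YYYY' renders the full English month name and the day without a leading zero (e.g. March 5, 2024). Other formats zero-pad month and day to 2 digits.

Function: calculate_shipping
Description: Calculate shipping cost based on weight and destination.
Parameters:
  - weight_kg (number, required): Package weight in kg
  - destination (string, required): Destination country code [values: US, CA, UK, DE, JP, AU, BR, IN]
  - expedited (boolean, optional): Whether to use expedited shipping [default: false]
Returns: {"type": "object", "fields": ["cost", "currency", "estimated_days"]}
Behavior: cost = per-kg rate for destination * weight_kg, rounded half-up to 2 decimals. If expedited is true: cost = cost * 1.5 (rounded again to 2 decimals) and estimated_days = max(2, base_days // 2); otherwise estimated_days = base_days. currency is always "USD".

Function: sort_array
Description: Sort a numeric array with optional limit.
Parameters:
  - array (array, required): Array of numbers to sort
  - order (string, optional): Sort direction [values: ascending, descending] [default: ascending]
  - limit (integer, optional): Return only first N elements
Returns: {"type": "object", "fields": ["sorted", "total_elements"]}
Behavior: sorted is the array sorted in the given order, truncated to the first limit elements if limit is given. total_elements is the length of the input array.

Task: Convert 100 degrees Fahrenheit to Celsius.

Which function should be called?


The task needs a function whose description is: Convert temperature between Celsius, Fahrenheit, and Kelvin.
convert_temperature


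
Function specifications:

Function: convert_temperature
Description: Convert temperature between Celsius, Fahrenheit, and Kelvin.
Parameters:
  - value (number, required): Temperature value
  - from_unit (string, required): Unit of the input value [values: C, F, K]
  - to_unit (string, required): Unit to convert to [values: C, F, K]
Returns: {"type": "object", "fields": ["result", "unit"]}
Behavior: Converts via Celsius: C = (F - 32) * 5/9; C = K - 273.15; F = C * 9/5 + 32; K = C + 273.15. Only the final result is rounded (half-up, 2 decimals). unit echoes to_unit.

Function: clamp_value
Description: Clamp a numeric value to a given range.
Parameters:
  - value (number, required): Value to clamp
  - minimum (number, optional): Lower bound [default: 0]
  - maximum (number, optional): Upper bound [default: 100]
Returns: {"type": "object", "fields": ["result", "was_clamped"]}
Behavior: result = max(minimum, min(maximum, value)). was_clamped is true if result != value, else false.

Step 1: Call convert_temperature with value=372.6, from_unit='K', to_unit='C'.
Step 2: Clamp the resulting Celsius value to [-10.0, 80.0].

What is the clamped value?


Step 1: convert_temperature(value=372.6, from_unit=K, to_unit=C)
  To C: 372.6 - 273.15 = 99.45
  Target is C: 99.45
  Round to 2 decimals: 99.45
  -> result = 99.45 C
Step 2: clamp_value(value=99.45, minimum=-10.0, maximum=80.0)
  result = max(-10.0, min(80.0, 99.45)) = max(-10.0, 80.0) = 80.0
  was_clamped = (80.0 != 99.45) = true
  -> result = 80.0
80.0


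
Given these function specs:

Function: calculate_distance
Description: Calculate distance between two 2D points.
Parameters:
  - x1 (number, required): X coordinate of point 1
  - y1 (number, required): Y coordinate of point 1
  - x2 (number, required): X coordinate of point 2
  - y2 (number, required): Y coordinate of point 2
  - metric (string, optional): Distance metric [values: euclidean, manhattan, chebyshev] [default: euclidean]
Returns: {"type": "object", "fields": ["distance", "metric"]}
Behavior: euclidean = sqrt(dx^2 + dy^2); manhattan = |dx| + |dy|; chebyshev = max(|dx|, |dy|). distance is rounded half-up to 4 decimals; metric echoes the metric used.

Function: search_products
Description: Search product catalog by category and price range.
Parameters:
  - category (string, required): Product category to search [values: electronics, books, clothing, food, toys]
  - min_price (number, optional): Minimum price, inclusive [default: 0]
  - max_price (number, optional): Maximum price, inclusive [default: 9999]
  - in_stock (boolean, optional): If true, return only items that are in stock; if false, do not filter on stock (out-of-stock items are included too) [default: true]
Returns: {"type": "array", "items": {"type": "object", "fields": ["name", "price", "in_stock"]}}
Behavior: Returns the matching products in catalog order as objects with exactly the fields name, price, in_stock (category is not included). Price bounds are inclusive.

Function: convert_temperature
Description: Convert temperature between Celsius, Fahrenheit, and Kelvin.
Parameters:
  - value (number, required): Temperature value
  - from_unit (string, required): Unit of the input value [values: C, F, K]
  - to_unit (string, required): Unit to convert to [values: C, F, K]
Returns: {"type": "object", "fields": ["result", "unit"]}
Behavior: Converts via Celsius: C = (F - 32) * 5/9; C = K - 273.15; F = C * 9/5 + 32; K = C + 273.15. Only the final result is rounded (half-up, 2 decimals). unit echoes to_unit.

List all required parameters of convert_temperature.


Parameters of convert_temperature and their required/optional flag:
  value: required
  from_unit: required
  to_unit: required
from_unit, to_unit, value


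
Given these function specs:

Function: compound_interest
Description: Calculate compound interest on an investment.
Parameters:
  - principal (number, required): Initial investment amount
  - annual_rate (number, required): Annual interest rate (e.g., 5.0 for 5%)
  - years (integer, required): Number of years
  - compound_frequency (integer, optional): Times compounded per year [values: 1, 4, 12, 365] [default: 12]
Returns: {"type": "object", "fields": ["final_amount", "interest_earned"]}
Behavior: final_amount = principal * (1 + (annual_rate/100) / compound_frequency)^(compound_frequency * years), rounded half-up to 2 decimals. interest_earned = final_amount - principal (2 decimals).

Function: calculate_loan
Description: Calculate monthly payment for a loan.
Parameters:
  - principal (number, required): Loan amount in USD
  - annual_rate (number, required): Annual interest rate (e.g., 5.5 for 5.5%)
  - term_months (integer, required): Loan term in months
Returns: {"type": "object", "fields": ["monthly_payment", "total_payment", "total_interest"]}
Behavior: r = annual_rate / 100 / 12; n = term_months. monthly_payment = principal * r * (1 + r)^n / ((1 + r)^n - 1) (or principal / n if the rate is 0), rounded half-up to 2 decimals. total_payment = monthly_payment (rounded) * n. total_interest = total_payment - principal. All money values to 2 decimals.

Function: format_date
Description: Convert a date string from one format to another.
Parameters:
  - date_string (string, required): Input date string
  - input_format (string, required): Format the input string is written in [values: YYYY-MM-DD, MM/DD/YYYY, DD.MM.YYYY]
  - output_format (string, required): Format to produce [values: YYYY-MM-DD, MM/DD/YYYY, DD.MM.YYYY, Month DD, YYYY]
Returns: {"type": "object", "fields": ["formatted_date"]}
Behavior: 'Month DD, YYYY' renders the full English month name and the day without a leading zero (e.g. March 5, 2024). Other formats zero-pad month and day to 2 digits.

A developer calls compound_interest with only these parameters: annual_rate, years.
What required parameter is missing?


Required parameters: principal, annual_rate, years
Provided: annual_rate, years
Missing: principal
principal


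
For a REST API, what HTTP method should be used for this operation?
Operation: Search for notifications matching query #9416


GET = read, POST = create, PUT = update/replace, DELETE = remove
This operation is a read.
GET


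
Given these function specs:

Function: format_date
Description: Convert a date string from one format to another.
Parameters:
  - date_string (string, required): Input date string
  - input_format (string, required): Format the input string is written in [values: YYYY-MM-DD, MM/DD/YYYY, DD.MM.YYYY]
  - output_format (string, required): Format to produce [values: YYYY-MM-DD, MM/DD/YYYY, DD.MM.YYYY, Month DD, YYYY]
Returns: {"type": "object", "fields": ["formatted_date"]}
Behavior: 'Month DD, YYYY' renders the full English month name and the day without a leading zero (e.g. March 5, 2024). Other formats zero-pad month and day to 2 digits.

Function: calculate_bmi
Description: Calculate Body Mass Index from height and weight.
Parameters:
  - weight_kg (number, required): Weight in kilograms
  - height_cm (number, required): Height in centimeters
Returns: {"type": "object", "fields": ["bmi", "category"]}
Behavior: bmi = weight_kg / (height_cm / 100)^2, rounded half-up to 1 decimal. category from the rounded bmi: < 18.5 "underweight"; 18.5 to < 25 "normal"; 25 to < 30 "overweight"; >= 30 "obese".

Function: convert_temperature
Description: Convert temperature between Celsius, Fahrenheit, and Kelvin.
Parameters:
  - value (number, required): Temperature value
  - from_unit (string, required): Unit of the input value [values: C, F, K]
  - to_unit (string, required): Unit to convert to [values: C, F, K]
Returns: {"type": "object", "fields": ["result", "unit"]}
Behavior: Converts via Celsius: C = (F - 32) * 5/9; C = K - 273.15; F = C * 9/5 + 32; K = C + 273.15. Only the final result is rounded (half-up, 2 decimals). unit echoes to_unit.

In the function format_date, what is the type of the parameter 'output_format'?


The format_date spec declares:
  - output_format (string, required): Format to produce [values: YYYY-MM-DD, MM/DD/YYYY, DD.MM.YYYY, Month DD, YYYY]
Type:
string


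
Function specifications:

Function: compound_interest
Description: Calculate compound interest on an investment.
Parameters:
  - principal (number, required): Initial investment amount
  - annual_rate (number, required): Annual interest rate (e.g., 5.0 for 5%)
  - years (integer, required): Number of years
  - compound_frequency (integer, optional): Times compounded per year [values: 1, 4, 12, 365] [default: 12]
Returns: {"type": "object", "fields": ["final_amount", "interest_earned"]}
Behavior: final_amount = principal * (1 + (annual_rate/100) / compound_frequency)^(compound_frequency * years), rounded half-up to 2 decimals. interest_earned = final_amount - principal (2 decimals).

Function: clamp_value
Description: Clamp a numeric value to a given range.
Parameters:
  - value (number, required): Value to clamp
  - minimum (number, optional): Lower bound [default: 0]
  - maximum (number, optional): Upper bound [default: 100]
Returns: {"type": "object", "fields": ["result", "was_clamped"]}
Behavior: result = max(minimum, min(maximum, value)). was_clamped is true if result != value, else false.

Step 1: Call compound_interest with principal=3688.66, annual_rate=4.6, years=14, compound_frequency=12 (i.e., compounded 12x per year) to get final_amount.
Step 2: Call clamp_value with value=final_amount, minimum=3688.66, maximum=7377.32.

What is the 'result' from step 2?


Step 1: compound_interest
  rate per period = 4.6/100/12 = 0.003833333333 (keep full precision); periods = 12 * 14 = 168
  (1 + 0.003833333333)^168 = 1.90173915
  final_amount = 3688.66 * 1.90173915 = 7014.86915 -> 7014.87
  interest_earned = 7014.87 - 3688.66 = 3326.21
  -> final_amount = 7014.87
Step 2: clamp_value(value=7014.87, minimum=3688.66, maximum=7377.32)
  result = max(3688.66, min(7377.32, 7014.87)) = max(3688.66, 7014.87) = 7014.87
  was_clamped = (7014.87 != 7014.87) = false
  -> result = 7014.87
7014.87


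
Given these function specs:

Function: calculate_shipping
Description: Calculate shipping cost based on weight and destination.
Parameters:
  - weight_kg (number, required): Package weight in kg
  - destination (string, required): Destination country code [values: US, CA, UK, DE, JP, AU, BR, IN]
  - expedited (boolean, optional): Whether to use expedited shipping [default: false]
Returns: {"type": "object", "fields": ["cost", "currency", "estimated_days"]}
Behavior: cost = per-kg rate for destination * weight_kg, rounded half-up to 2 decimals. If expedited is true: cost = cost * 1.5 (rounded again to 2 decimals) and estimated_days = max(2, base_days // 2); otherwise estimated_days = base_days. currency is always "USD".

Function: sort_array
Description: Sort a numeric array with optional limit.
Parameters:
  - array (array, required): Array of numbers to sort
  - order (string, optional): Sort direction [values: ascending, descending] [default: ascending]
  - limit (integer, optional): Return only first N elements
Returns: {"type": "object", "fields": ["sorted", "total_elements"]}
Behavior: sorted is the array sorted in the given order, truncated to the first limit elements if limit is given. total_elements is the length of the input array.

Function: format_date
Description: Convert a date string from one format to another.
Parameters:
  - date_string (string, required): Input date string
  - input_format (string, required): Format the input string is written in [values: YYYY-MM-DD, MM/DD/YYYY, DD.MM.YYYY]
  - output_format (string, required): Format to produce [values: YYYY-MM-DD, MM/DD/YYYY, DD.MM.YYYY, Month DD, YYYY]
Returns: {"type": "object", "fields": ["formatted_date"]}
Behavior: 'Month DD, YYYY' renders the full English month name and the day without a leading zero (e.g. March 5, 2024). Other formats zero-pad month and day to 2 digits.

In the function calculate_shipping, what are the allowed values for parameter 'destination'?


The calculate_shipping spec declares:
  - destination (string, required): Destination country code [values: US, CA, UK, DE, JP, AU, BR, IN]
Allowed values:
US, CA, UK, DE, JP, AU, BR, IN


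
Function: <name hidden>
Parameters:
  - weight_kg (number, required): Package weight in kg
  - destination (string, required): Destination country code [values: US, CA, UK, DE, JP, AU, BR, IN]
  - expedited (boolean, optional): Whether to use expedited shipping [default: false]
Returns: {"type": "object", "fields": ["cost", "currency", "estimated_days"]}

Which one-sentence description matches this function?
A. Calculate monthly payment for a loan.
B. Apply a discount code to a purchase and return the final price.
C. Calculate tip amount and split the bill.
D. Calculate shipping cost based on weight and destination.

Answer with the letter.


Parameters weight_kg, destination, expedited and return ["cost", "currency", "estimated_days"] fit: Calculate shipping cost based on weight and destination.
D


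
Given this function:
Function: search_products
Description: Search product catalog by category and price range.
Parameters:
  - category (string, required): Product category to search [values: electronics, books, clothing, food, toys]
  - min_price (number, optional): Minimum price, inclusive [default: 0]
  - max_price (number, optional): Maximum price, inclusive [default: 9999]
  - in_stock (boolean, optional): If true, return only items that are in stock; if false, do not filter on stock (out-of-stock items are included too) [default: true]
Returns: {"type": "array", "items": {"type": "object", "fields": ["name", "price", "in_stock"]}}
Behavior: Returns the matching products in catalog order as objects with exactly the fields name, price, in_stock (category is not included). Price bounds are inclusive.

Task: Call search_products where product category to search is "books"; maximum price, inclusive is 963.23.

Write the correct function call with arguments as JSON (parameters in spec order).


Mapping each described value to its parameter name:
  'Product category to search' -> category = "books"
  'Maximum price, inclusive' -> max_price = 963.23
search_products({"category": "books", "max_price": 963.23})


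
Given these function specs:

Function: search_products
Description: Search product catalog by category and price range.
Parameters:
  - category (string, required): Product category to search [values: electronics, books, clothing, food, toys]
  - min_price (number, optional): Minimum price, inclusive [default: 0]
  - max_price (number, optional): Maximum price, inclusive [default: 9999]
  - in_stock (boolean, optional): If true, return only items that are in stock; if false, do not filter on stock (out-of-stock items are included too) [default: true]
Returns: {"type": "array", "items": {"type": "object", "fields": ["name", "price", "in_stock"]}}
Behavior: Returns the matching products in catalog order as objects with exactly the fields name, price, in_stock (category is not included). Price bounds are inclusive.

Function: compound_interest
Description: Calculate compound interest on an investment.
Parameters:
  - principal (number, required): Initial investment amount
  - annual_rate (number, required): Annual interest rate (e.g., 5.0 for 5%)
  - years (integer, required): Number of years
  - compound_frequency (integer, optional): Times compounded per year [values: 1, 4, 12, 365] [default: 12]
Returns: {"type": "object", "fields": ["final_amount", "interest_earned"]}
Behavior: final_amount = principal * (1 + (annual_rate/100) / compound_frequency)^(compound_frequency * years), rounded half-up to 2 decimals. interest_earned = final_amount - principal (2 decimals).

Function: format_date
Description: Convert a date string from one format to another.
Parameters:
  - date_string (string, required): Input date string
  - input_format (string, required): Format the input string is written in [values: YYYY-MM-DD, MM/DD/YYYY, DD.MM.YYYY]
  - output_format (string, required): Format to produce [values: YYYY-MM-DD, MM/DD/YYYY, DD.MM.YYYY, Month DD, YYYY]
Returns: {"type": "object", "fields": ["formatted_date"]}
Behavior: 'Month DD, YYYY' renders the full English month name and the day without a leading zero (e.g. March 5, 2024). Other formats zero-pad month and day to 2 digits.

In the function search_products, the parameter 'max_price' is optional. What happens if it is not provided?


The search_products spec declares:
  - max_price (number, optional): Maximum price, inclusive [default: 9999]
It defaults to 9999


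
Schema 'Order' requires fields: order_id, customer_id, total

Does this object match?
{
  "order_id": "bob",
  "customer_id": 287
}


Checking required fields...
Missing: total
Invalid - missing required field 'total'


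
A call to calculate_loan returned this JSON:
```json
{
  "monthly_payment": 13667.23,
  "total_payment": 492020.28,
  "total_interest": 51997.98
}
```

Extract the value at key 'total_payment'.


492020.28


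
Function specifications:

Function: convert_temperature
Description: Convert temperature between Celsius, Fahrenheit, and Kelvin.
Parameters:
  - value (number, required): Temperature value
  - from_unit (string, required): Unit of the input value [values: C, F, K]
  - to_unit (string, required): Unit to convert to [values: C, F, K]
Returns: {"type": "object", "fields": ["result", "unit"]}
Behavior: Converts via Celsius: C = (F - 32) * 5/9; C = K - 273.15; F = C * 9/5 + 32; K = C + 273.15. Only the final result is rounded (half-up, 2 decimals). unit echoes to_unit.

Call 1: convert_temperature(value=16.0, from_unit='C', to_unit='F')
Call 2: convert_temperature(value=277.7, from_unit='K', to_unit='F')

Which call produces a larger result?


Call 1:
  Input already in C: 16
  To F: 16 * 9/5 + 32 = 60.8
  Round to 2 decimals: 60.8
  -> 60.8 F
Call 2:
  To C: 277.7 - 273.15 = 4.55
  To F: 4.55 * 9/5 + 32 = 40.19
  Round to 2 decimals: 40.19
  -> 40.19 F
Call 1 (60.8 F)


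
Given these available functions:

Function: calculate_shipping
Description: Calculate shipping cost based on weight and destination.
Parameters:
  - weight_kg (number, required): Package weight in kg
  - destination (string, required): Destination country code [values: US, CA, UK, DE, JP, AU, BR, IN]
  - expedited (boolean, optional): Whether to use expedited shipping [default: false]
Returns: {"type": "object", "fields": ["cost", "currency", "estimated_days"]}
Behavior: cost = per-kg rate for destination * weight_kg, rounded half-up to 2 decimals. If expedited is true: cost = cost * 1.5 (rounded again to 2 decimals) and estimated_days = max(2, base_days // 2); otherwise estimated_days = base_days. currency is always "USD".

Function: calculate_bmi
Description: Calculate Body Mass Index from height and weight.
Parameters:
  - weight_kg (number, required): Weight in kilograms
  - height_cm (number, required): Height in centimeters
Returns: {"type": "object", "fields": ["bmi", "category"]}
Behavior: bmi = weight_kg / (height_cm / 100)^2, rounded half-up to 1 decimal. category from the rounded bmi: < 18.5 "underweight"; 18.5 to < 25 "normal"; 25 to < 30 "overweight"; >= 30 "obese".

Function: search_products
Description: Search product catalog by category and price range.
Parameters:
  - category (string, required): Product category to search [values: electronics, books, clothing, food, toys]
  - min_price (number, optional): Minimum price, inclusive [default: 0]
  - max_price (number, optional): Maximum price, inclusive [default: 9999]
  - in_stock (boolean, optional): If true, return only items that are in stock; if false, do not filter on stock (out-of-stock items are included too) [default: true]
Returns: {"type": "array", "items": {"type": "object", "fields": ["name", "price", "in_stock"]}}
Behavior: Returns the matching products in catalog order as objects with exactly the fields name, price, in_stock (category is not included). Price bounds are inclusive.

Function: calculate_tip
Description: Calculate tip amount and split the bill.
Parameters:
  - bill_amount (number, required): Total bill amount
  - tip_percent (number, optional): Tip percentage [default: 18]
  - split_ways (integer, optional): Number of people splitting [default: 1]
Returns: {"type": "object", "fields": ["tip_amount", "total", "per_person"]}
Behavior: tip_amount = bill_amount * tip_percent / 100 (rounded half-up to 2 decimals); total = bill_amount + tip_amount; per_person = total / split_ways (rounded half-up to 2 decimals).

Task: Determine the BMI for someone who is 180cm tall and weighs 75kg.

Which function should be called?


The task needs a function whose description is: Calculate Body Mass Index from height and weight.
calculate_bmi


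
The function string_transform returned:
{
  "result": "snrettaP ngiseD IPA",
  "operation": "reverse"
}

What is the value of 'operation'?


reverse


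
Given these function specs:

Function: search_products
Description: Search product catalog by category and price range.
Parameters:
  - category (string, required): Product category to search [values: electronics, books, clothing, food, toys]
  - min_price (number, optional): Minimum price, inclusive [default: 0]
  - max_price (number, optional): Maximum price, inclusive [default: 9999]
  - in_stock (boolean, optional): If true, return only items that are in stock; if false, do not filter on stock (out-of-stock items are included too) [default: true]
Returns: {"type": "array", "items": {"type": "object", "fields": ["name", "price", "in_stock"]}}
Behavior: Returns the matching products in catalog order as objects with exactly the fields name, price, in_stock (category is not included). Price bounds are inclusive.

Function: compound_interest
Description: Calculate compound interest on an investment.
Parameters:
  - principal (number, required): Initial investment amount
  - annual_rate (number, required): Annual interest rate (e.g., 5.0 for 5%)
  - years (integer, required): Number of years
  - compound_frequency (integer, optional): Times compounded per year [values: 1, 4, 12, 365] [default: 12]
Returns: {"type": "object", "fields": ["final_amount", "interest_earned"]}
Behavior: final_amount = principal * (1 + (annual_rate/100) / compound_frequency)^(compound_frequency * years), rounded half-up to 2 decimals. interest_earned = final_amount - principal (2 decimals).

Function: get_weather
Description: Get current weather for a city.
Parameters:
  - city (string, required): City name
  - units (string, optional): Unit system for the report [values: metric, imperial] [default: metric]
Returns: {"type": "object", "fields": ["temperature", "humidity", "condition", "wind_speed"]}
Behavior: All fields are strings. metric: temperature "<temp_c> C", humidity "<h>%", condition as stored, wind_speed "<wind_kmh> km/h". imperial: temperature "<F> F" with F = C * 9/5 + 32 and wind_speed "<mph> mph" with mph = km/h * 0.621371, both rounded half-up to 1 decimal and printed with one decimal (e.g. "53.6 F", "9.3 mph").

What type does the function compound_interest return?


The compound_interest spec declares Returns: {"type": "object", "fields": ["final_amount", "interest_earned"]}
Type:
object


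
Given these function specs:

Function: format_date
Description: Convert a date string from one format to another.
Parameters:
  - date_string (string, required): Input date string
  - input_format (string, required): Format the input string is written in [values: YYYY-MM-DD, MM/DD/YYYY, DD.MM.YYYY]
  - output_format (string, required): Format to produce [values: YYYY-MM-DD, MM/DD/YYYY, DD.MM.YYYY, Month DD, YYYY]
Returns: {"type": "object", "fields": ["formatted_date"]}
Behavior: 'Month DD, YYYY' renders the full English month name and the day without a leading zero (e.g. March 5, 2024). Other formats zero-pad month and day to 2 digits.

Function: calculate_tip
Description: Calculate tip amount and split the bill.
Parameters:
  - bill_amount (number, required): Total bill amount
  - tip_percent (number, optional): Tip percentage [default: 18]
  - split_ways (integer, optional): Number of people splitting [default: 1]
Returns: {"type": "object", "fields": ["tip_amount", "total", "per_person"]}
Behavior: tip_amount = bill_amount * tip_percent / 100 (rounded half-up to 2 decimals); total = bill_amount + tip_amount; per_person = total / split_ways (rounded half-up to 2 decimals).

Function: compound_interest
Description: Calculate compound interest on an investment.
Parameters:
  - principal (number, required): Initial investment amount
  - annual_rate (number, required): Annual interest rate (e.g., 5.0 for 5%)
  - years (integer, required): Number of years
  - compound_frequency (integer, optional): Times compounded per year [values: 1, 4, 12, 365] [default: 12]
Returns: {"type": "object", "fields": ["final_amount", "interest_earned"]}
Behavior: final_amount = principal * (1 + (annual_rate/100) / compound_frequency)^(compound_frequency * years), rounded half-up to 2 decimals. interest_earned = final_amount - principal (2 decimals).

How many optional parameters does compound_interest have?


Parameters of compound_interest: principal (required), annual_rate (required), years (required), compound_frequency (optional)
Optional count:
1


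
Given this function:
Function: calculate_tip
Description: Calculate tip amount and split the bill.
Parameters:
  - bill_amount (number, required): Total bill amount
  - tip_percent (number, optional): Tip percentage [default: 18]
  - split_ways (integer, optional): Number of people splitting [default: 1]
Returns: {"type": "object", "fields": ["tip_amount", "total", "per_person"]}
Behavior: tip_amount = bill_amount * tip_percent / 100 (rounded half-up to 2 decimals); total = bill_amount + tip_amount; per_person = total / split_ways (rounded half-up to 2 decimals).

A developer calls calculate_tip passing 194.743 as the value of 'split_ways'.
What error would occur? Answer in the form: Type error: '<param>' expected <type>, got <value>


Spec: 'split_ways' is declared as integer; 194.743 is a non-integer number.
Type error: 'split_ways' expected integer, got 194.743


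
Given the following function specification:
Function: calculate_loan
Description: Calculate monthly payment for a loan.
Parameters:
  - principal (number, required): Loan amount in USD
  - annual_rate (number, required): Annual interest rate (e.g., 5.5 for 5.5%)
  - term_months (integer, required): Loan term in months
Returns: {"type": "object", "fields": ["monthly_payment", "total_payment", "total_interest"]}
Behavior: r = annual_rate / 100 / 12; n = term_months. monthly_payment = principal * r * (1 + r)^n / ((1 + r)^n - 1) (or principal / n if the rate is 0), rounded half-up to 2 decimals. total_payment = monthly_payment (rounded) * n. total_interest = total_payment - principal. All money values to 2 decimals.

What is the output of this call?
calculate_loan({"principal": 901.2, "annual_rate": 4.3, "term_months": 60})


r = 4.3 / 100 / 12 = 0.003583333333 (keep full precision)
(1 + r)^60 = 1.23938552
monthly_payment = 901.2 * 0.003583333333 * 1.23938552 / (1.23938552 - 1) = 16.719255 -> 16.72
total_payment = 16.72 * 60 = 1003.20
total_interest = 1003.20 - 901.20 = 102.00
Output:
{"monthly_payment": 16.72, "total_payment": 1003.2, "total_interest": 102.0}


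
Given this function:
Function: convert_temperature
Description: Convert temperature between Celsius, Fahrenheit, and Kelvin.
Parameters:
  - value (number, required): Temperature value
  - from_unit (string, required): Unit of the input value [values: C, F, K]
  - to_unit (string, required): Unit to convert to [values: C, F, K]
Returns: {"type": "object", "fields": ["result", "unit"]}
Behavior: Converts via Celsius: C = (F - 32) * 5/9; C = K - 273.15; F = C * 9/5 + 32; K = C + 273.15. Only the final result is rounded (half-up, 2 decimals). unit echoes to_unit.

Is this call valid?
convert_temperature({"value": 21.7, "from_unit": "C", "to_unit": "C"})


Checking all required parameters present and types match... All valid.
Valid


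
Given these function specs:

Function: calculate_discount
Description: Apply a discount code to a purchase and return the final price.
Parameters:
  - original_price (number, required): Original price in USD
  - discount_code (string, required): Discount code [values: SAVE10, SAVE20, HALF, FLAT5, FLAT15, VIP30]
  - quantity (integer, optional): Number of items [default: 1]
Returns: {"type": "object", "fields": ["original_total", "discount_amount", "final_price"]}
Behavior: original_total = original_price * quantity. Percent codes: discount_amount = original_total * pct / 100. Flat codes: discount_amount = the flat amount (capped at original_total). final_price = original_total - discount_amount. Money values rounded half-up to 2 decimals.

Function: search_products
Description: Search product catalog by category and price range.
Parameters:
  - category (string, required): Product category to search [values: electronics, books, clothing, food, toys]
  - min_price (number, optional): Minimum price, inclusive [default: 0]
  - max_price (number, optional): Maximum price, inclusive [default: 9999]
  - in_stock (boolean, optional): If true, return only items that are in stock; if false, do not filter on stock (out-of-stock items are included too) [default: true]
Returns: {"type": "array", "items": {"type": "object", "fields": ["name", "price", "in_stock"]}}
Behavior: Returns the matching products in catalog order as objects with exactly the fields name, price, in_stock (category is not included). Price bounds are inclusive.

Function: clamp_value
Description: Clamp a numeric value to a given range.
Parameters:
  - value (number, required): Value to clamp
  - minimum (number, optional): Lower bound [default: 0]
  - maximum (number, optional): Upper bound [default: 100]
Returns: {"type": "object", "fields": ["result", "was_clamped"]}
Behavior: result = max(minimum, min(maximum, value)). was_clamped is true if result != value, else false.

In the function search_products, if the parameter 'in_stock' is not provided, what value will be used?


The search_products spec declares:
  - in_stock (boolean, optional): If true, return only items that are in stock; if false, do not filter on stock (out-of-stock items are included too) [default: true]
Default:
true


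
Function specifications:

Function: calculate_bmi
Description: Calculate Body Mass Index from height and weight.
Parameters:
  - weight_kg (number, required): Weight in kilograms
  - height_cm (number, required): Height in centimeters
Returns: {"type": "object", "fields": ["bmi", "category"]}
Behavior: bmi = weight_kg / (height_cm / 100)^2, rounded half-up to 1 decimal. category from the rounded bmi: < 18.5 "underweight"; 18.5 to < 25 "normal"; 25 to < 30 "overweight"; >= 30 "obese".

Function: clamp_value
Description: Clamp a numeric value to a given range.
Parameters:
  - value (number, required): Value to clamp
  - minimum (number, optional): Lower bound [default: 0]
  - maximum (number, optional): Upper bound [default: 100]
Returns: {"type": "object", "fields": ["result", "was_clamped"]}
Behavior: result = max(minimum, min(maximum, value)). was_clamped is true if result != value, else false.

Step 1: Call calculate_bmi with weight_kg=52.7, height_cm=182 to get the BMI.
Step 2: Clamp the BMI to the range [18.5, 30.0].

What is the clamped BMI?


Step 1: calculate_bmi(weight_kg=52.7, height_cm=182)
  height_m = 182 / 100 = 1.82
  bmi = 52.7 / 1.82^2 = 52.7 / 3.3124 = 15.909914 -> 15.9
  15.9 < 18.5 -> underweight
  -> bmi = 15.9
Step 2: clamp_value(value=15.9, minimum=18.5, maximum=30.0)
  result = max(18.5, min(30.0, 15.9)) = max(18.5, 15.9) = 18.5
  was_clamped = (18.5 != 15.9) = true
  -> result = 18.5
18.5


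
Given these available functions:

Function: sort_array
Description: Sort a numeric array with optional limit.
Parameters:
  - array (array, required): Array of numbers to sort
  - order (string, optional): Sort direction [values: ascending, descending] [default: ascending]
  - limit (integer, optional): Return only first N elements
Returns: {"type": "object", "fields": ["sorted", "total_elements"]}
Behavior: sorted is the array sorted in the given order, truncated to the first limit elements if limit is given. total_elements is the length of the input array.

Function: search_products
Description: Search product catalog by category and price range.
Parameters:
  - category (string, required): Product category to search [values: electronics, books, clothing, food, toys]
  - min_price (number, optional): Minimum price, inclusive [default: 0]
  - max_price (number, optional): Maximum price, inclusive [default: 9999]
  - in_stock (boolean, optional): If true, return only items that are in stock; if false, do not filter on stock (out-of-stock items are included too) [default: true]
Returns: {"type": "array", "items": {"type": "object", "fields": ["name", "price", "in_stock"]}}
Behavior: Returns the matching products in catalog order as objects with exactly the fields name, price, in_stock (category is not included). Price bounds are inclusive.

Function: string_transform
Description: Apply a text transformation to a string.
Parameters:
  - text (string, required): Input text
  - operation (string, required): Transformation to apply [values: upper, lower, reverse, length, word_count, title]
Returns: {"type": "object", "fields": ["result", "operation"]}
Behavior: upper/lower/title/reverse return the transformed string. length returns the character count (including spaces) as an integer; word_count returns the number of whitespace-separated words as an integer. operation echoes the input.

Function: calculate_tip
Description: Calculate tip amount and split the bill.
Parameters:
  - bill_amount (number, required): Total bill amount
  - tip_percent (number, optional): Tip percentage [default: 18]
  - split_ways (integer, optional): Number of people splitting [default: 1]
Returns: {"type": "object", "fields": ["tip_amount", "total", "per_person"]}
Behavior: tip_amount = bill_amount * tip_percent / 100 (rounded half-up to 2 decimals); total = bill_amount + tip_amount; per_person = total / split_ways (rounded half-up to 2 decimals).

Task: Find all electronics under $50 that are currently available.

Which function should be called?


The task needs a function whose description is: Search product catalog by category and price range.
search_products
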